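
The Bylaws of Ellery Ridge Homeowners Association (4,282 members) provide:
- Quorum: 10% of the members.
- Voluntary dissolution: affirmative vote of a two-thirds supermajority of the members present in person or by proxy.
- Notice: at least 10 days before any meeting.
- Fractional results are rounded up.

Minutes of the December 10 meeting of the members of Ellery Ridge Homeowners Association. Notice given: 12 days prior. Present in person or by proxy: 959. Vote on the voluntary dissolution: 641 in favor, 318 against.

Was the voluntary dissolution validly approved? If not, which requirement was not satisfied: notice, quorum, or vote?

Notice: 12 days given; 10 required. Satisfied.
Quorum: 10% of 4,282 = 428.20, rounded up to 429; 959 present. Satisfied.
Vote: requires two-thirds of those present (959); 2/3 of 959 = 639.33, rounded up to 640, so 640 needed; 641 in favor. Satisfied.

Valid — all requirements satisfied.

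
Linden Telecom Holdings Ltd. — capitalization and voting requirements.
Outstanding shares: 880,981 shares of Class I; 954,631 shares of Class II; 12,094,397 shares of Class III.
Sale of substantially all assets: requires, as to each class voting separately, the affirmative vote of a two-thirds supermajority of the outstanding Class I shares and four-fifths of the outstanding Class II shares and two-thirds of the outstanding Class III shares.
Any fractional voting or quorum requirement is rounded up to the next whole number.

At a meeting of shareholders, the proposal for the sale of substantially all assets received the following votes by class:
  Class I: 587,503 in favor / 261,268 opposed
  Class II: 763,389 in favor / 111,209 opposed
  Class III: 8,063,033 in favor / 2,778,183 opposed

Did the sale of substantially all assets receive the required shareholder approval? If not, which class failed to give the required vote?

Not approved — the Class II shares did not give the required vote.

Class I: 2/3 of 880981 = 587320.67, rounded up to 587321; 587,321 required, 587,503 in favor — approved.
Class II: 4/5 of 954631 = 763704.80, rounded up to 763705; 763,705 required, 763,389 in favor — not approved.
Class III: 2/3 of 12094397 = 8062931.33, rounded up to 8062932; 8,062,932 required, 8,063,033 in favor — approved.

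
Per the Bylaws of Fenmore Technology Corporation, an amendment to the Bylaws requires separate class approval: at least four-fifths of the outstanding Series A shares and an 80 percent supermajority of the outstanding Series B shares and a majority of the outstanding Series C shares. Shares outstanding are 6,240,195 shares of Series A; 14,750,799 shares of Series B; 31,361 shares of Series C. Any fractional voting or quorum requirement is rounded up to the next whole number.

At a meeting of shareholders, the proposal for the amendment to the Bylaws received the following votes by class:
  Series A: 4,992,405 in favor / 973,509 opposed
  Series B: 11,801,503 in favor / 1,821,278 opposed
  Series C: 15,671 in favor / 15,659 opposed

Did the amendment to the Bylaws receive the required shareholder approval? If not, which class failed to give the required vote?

Series A: 4/5 of 6240195 = 4992156; 4,992,156 required, 4,992,405 in favor — approved.
Series B: 4/5 of 14750799 = 11800639.20, rounded up to 11800640; 11,800,640 required, 11,801,503 in favor — approved.
Series C: a majority of 31361 is 15681; 15,681 required, 15,671 in favor — not approved.

Not approved — the Series C shares did not give the required vote.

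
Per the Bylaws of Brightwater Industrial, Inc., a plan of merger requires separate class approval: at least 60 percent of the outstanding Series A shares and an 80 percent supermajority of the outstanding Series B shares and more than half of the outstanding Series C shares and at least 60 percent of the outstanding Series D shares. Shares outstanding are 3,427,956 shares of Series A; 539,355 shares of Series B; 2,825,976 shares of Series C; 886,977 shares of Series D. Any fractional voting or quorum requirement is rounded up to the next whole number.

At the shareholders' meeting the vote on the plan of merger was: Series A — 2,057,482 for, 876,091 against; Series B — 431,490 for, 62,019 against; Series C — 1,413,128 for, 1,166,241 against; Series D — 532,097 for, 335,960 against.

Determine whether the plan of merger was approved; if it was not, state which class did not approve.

Not approved — the Series D shares did not give the required vote.

Series A: 3/5 of 3427956 = 2056773.60, rounded up to 2056774; 2,056,774 required, 2,057,482 in favor — approved.
Series B: 4/5 of 539355 = 431484; 431,484 required, 431,490 in favor — approved.
Series C: a majority of 2825976 is 1412989; 1,412,989 required, 1,413,128 in favor — approved.
Series D: 3/5 of 886977 = 532186.20, rounded up to 532187; 532,187 required, 532,097 in favor — not approved.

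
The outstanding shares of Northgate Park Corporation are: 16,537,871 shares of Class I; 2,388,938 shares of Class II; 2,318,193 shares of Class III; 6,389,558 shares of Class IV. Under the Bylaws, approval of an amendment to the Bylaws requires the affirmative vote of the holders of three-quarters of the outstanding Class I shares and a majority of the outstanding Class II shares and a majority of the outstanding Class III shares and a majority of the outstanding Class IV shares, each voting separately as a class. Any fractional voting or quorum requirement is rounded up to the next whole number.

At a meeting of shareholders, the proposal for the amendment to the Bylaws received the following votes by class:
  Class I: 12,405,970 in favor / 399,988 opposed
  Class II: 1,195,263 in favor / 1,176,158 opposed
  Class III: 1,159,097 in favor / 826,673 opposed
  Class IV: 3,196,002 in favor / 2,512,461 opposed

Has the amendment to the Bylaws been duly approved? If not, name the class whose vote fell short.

Class I: 3/4 of 16537871 = 12403403.25, rounded up to 12403404; 12,403,404 required, 12,405,970 in favor — approved.
Class II: a majority of 2388938 is 1194470; 1,194,470 required, 1,195,263 in favor — approved.
Class III: a majority of 2318193 is 1159097; 1,159,097 required, 1,159,097 in favor — approved.
Class IV: a majority of 6389558 is 3194780; 3,194,780 required, 3,196,002 in favor — approved.

Approved — every class gave the required vote.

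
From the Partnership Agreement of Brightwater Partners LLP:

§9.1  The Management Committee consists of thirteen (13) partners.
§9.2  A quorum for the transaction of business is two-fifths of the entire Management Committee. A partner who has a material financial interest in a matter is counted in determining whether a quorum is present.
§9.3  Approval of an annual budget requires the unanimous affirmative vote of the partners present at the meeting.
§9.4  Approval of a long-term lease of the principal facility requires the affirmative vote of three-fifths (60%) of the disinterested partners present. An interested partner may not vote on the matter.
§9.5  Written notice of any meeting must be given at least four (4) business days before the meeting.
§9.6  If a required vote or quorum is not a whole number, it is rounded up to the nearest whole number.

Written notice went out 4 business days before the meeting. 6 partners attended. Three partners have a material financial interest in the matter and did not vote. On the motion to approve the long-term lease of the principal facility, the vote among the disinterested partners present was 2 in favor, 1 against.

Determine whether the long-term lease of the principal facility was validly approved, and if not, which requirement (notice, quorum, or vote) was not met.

Notice: 4 business days given; 4 required (4 ≥ 4). Satisfied.
Quorum: 6 present (interested partners count toward quorum); quorum is 6. Satisfied.
Vote: the long-term lease of the principal facility requires three-fifths of the disinterested partners present (6 − 3 = 3). 3/5 of 3 = 1.80, rounded up to 2, so 2 affirmative votes are needed; 2 voted in favor. Satisfied.

Valid — all requirements satisfied.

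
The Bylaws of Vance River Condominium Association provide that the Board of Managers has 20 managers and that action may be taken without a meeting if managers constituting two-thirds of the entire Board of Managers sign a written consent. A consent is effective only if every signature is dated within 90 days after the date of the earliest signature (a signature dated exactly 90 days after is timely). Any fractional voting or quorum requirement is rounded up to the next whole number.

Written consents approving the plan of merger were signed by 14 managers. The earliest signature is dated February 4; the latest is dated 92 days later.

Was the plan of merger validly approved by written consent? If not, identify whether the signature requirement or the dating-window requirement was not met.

Not effective — dating-window requirement not satisfied.

Signatures required: two-thirds of 20 — 2/3 of 20 = 13.33, rounded up to 14, so 14 needed; 14 signed. Sufficient.
Dating window: the latest signature is 92 days after the earliest; the limit is 90 days. Outside the window.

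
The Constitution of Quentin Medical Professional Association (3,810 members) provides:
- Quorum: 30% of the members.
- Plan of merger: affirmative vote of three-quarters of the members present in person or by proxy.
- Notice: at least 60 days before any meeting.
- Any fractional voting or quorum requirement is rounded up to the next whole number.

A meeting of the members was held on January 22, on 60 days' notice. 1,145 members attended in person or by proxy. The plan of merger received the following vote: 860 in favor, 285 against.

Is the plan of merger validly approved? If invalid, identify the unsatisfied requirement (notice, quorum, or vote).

Valid — all requirements satisfied.

Notice: 60 days given; 60 required. Satisfied.
Quorum: 30% of 3,810 = 1,143; 1,145 present. Satisfied.
Vote: requires three-fourths of those present (1,145); 3/4 of 1145 = 858.75, rounded up to 859, so 859 needed; 860 in favor. Satisfied.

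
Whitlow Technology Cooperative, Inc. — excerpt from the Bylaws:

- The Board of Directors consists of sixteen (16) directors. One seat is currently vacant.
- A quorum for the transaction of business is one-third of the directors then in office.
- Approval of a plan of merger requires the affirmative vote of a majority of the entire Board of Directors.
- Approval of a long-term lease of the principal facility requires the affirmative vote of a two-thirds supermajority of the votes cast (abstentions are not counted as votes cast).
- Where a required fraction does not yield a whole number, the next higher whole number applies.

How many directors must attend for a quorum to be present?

5

1/3 of 15 = 5.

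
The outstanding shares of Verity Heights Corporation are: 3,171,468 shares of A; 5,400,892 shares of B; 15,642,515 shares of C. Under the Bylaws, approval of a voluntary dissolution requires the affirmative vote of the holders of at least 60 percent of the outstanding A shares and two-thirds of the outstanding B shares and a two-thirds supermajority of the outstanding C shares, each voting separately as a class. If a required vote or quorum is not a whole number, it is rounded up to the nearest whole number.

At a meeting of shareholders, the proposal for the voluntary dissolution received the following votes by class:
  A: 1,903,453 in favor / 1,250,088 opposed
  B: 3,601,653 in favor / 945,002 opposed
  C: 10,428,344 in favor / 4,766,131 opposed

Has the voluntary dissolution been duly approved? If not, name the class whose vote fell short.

A: 3/5 of 3171468 = 1902880.80, rounded up to 1902881; 1,902,881 required, 1,903,453 in favor — approved.
B: 2/3 of 5400892 = 3600594.67, rounded up to 3600595; 3,600,595 required, 3,601,653 in favor — approved.
C: 2/3 of 15642515 = 10428343.33, rounded up to 10428344; 10,428,344 required, 10,428,344 in favor — approved.

Approved — every class gave the required vote.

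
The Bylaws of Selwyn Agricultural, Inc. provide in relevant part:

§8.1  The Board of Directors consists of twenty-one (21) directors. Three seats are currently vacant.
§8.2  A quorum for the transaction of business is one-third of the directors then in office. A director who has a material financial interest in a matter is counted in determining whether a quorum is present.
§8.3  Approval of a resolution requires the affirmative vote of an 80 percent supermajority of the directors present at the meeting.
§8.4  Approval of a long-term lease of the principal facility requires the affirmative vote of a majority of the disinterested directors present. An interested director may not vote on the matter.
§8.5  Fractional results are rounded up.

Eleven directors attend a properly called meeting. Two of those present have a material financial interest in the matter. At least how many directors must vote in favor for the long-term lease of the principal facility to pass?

5

The long-term lease of the principal facility requires a majority of the disinterested directors present (11 − 2 = 9).
A majority of 9 is 5.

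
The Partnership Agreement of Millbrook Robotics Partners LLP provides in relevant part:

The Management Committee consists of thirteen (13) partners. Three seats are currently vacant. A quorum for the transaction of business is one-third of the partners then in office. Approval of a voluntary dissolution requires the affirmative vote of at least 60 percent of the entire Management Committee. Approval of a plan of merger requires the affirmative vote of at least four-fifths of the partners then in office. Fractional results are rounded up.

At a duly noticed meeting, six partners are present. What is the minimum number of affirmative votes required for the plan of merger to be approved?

The plan of merger requires four-fifths of the partners then in office (10).
4/5 of 10 = 8.
(Only 6 can vote, so the plan of merger cannot pass at this meeting, but the required vote is still 8.)

8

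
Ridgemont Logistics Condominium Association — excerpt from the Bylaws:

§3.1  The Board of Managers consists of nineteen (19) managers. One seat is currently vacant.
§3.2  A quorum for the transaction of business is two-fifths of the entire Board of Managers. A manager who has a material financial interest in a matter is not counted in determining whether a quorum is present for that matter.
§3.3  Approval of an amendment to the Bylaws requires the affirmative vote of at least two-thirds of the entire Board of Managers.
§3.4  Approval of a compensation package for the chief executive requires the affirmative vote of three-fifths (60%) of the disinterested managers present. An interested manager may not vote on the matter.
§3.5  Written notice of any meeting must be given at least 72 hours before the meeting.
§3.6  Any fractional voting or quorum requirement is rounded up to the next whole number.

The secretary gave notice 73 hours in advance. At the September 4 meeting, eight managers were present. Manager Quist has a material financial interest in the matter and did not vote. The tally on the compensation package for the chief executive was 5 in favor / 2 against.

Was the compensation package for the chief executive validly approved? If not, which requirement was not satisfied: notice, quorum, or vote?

Invalid — quorum requirement not satisfied.

Notice: 73 hours given; 72 required (73 ≥ 72). Satisfied.
Quorum: 8 present, but the 1 interested manager does not count, leaving 7. Quorum is 8. Not satisfied.
Vote: the compensation package for the chief executive requires three-fifths of the disinterested managers present (8 − 1 = 7). 3/5 of 7 = 4.20, rounded up to 5, so 5 affirmative votes are needed; 5 voted in favor. Satisfied. (Moot — without a quorum no business can be validly transacted.)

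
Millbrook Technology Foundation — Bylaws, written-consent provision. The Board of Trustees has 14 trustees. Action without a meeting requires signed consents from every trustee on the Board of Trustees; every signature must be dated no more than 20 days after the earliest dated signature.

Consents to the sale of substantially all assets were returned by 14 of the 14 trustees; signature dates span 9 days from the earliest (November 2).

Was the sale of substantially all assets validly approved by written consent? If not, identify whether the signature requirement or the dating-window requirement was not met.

Effective — both the signature and dating-window requirements are satisfied.

Signatures required: every one of 14 — unanimous means all 14, so 14 needed; 14 signed. Sufficient.
Dating window: the latest signature is 9 days after the earliest; the limit is 20 days. Within the window.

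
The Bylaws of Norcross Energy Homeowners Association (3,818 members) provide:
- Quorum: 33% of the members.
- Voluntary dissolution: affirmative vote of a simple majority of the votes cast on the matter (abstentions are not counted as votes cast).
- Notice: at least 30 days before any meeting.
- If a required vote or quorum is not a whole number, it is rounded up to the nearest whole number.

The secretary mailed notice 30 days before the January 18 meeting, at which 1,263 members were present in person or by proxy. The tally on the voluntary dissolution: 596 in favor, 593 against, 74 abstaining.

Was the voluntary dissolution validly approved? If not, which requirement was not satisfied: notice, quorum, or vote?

Valid — all requirements satisfied.

Notice: 30 days given; 30 required. Satisfied.
Quorum: 33% of 3,818 = 1,259.94, rounded up to 1,260; 1,263 present. Satisfied.
Vote: requires a majority of the votes cast (1,263 − 74 abstaining = 1,189); a majority of 1189 is 595, so 595 needed; 596 in favor. Satisfied.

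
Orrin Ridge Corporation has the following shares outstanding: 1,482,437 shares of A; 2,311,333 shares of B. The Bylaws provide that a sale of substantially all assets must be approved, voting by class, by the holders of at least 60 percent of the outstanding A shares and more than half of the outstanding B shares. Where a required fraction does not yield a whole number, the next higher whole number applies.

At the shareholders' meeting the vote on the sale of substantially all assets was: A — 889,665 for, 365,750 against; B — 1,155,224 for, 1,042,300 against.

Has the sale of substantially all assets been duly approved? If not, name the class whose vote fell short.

A: 3/5 of 1482437 = 889462.20, rounded up to 889463; 889,463 required, 889,665 in favor — approved.
B: a majority of 2311333 is 1155667; 1,155,667 required, 1,155,224 in favor — not approved.

Not approved — the B shares did not give the required vote.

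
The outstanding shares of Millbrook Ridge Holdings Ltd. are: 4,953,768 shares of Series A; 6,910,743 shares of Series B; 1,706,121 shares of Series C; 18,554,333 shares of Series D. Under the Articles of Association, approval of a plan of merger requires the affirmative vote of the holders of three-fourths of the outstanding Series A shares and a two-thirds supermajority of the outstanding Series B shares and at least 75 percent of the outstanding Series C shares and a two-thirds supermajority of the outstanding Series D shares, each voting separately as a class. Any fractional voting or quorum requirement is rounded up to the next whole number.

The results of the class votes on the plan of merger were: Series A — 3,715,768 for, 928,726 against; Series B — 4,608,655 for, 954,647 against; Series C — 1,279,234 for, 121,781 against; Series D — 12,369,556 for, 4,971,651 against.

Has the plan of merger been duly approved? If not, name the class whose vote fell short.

Series A: 3/4 of 4953768 = 3715326; 3,715,326 required, 3,715,768 in favor — approved.
Series B: 2/3 of 6910743 = 4607162; 4,607,162 required, 4,608,655 in favor — approved.
Series C: 3/4 of 1706121 = 1279590.75, rounded up to 1279591; 1,279,591 required, 1,279,234 in favor — not approved.
Series D: 2/3 of 18554333 = 12369555.33, rounded up to 12369556; 12,369,556 required, 12,369,556 in favor — approved.

Not approved — the Series C shares did not give the required vote.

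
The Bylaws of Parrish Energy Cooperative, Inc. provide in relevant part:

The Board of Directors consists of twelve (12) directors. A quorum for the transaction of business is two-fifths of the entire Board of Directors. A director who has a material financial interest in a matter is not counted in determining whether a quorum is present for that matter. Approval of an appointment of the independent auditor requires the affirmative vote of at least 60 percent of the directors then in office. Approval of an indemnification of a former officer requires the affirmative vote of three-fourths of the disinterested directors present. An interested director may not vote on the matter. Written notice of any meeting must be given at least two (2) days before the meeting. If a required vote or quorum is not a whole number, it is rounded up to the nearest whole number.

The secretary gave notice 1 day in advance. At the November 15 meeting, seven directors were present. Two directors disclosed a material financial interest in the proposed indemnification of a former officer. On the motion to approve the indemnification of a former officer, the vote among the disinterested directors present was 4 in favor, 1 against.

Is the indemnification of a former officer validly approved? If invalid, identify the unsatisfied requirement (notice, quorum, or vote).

Invalid — notice requirement not satisfied.

Notice: 1 day given; 2 required (1 < 2). Not satisfied.
Quorum: 7 present, but the 2 interested directors do not count, leaving 5. Quorum is 5. Satisfied.
Vote: the indemnification of a former officer requires three-fourths of the disinterested directors present (7 − 2 = 5). 3/4 of 5 = 3.75, rounded up to 4, so 4 affirmative votes are needed; 4 voted in favor. Satisfied.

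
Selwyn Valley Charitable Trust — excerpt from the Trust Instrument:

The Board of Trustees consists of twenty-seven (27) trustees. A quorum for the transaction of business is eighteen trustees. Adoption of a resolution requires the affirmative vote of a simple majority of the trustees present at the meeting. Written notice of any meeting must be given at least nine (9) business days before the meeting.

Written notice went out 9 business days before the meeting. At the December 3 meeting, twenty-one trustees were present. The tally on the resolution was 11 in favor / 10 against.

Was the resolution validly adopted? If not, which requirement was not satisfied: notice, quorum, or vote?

Notice: 9 business days given; 9 required (9 ≥ 9). Satisfied.
Quorum: 21 present; quorum is 18. Satisfied.
Vote: the resolution requires a majority of the trustees present (21). A majority of 21 is 11, so 11 affirmative votes are needed; 11 voted in favor. Satisfied.

Valid — all requirements satisfied.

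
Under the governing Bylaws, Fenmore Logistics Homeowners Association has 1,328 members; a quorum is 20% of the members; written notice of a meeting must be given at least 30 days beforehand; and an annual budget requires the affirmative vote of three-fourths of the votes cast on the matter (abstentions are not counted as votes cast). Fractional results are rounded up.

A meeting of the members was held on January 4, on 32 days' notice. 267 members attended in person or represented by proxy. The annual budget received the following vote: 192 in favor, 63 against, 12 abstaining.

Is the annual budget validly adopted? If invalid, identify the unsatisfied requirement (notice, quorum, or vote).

Valid — all requirements satisfied.

Notice: 32 days given; 30 required. Satisfied.
Quorum: 20% of 1,328 = 265.60, rounded up to 266; 267 present. Satisfied.
Vote: requires three-fourths of the votes cast (267 − 12 abstaining = 255); 3/4 of 255 = 191.25, rounded up to 192, so 192 needed; 192 in favor. Satisfied.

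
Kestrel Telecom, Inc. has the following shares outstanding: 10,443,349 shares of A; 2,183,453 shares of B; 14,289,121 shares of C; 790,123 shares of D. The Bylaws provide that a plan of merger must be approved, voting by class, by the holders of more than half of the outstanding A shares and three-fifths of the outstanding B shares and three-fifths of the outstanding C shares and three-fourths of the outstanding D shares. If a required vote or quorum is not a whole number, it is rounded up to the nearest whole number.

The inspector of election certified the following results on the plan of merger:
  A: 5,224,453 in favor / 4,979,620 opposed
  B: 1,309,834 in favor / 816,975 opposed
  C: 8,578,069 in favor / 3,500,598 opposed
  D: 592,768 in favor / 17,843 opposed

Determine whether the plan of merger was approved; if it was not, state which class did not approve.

Not approved — the B shares did not give the required vote.

A: a majority of 10443349 is 5221675; 5,221,675 required, 5,224,453 in favor — approved.
B: 3/5 of 2183453 = 1310071.80, rounded up to 1310072; 1,310,072 required, 1,309,834 in favor — not approved.
C: 3/5 of 14289121 = 8573472.60, rounded up to 8573473; 8,573,473 required, 8,578,069 in favor — approved.
D: 3/4 of 790123 = 592592.25, rounded up to 592593; 592,593 required, 592,768 in favor — approved.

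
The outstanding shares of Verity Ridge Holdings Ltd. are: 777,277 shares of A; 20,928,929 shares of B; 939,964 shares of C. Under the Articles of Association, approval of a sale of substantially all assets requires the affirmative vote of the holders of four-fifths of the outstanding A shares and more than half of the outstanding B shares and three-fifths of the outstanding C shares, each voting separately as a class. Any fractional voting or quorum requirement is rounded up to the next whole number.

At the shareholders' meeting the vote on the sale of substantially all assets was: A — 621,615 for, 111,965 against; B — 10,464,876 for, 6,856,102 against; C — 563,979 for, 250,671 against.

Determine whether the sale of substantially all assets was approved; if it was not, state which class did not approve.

A: 4/5 of 777277 = 621821.60, rounded up to 621822; 621,822 required, 621,615 in favor — not approved.
B: a majority of 20928929 is 10464465; 10,464,465 required, 10,464,876 in favor — approved.
C: 3/5 of 939964 = 563978.40, rounded up to 563979; 563,979 required, 563,979 in favor — approved.

Not approved — the A shares did not give the required vote.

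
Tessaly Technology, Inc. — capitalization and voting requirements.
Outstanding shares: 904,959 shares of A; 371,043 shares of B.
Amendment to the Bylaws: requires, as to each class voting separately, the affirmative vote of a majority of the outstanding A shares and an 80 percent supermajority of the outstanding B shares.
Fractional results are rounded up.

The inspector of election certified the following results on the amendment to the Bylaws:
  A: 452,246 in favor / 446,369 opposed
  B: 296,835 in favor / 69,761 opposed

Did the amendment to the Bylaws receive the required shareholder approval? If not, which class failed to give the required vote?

A: a majority of 904959 is 452480; 452,480 required, 452,246 in favor — not approved.
B: 4/5 of 371043 = 296834.40, rounded up to 296835; 296,835 required, 296,835 in favor — approved.

Not approved — the A shares did not give the required vote.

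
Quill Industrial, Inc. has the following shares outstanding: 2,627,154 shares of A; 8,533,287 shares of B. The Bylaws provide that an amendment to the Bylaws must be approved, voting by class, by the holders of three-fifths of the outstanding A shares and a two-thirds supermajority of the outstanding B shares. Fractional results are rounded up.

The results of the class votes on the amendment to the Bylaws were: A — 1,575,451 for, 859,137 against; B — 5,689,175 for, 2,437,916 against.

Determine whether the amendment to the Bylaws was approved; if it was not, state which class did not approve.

A: 3/5 of 2627154 = 1576292.40, rounded up to 1576293; 1,576,293 required, 1,575,451 in favor — not approved.
B: 2/3 of 8533287 = 5688858; 5,688,858 required, 5,689,175 in favor — approved.

Not approved — the A shares did not give the required vote.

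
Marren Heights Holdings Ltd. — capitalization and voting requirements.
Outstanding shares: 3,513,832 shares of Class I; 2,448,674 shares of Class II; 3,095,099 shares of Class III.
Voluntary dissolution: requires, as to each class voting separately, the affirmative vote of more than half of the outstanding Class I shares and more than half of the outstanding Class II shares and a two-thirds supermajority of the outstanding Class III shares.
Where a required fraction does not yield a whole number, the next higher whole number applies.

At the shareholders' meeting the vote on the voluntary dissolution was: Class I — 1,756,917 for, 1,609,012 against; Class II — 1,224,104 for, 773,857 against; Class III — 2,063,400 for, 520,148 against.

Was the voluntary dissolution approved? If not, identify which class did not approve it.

Class I: a majority of 3513832 is 1756917; 1,756,917 required, 1,756,917 in favor — approved.
Class II: a majority of 2448674 is 1224338; 1,224,338 required, 1,224,104 in favor — not approved.
Class III: 2/3 of 3095099 = 2063399.33, rounded up to 2063400; 2,063,400 required, 2,063,400 in favor — approved.

Not approved — the Class II shares did not give the required vote.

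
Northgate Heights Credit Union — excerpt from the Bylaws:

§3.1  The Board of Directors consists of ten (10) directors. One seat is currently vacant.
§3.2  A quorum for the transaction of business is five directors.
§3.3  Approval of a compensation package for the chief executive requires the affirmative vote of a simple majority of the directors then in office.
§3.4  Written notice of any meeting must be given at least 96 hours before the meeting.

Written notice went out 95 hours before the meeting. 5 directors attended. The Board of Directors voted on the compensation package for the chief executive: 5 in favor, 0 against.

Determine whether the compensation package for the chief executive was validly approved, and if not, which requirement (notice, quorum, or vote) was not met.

Invalid — notice requirement not satisfied.

Notice: 95 hours given; 96 required (95 < 96). Not satisfied.
Quorum: 5 present; quorum is 5. Satisfied.
Vote: the compensation package for the chief executive requires a majority of the directors then in office (9). A majority of 9 is 5, so 5 affirmative votes are needed; 5 voted in favor. Satisfied.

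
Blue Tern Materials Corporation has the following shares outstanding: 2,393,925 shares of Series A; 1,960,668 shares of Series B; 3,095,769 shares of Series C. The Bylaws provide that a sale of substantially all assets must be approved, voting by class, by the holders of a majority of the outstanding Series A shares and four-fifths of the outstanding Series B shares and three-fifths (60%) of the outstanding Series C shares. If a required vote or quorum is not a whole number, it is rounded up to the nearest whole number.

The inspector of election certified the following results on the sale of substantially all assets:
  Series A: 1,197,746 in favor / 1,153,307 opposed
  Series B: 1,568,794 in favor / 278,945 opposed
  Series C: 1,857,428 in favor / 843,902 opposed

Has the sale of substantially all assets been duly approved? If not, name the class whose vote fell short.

Series A: a majority of 2393925 is 1196963; 1,196,963 required, 1,197,746 in favor — approved.
Series B: 4/5 of 1960668 = 1568534.40, rounded up to 1568535; 1,568,535 required, 1,568,794 in favor — approved.
Series C: 3/5 of 3095769 = 1857461.40, rounded up to 1857462; 1,857,462 required, 1,857,428 in favor — not approved.

Not approved — the Series C shares did not give the required vote.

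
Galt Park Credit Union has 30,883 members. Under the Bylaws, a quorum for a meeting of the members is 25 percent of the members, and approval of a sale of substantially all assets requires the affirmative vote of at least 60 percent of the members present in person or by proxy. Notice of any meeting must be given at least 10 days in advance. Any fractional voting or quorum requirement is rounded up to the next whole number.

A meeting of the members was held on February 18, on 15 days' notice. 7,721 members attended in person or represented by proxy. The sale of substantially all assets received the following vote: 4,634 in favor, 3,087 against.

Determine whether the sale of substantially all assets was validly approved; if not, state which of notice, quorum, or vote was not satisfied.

Valid — all requirements satisfied.

Notice: 15 days given; 10 required. Satisfied.
Quorum: 25% of 30,883 = 7,720.75, rounded up to 7,721; 7,721 present. Satisfied.
Vote: requires three-fifths of those present (7,721); 3/5 of 7721 = 4632.60, rounded up to 4633, so 4,633 needed; 4,634 in favor. Satisfied.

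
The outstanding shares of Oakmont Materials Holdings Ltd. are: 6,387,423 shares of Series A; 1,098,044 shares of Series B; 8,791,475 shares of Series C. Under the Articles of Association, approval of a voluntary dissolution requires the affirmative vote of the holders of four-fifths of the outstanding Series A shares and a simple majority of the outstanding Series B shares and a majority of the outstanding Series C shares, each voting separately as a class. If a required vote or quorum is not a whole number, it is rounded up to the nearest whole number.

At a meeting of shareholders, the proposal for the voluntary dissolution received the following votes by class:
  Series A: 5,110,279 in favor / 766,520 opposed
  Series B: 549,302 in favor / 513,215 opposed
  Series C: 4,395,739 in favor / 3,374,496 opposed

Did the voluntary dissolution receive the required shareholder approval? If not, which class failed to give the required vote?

Approved — every class gave the required vote.

Series A: 4/5 of 6387423 = 5109938.40, rounded up to 5109939; 5,109,939 required, 5,110,279 in favor — approved.
Series B: a majority of 1098044 is 549023; 549,023 required, 549,302 in favor — approved.
Series C: a majority of 8791475 is 4395738; 4,395,738 required, 4,395,739 in favor — approved.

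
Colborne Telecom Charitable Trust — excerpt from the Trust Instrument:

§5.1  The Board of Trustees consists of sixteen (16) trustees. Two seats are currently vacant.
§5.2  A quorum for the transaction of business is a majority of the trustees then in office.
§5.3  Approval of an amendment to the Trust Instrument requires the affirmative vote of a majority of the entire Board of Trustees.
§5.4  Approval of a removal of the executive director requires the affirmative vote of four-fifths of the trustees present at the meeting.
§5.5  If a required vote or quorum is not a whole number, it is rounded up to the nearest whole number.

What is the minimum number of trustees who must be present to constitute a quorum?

8

A majority of 14 is 8.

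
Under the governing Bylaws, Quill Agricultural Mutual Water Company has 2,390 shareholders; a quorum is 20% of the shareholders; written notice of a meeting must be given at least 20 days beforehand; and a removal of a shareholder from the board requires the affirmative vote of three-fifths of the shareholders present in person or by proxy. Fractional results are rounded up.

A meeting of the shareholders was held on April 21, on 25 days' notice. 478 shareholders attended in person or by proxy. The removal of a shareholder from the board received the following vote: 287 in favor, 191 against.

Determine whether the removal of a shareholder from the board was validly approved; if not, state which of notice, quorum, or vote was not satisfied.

Valid — all requirements satisfied.

Notice: 25 days given; 20 required. Satisfied.
Quorum: 20% of 2,390 = 478; 478 present. Satisfied.
Vote: requires three-fifths of those present (478); 3/5 of 478 = 286.80, rounded up to 287, so 287 needed; 287 in favor. Satisfied.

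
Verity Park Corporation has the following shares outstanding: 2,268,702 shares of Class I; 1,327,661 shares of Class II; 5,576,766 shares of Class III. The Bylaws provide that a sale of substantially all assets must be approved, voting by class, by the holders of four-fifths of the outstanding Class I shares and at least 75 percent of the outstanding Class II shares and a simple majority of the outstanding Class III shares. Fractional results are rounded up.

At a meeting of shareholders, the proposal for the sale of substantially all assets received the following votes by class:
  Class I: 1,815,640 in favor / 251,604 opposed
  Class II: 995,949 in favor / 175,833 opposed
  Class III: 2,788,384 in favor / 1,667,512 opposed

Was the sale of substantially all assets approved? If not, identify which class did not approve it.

Approved — every class gave the required vote.

Class I: 4/5 of 2268702 = 1814961.60, rounded up to 1814962; 1,814,962 required, 1,815,640 in favor — approved.
Class II: 3/4 of 1327661 = 995745.75, rounded up to 995746; 995,746 required, 995,949 in favor — approved.
Class III: a majority of 5576766 is 2788384; 2,788,384 required, 2,788,384 in favor — approved.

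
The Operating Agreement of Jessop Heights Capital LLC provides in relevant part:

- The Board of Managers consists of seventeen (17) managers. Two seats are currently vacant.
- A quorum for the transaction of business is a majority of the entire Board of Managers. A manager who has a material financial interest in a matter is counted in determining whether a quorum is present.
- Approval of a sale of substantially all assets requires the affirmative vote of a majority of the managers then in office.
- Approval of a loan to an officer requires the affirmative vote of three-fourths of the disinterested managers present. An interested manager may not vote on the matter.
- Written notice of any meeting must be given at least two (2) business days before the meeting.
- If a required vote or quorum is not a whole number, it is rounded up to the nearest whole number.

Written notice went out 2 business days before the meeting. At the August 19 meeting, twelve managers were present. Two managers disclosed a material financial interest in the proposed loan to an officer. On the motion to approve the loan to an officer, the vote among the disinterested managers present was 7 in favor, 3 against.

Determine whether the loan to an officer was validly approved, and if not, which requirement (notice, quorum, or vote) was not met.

Notice: 2 business days given; 2 required (2 ≥ 2). Satisfied.
Quorum: 12 present (interested managers count toward quorum); quorum is 9. Satisfied.
Vote: the loan to an officer requires three-fourths of the disinterested managers present (12 − 2 = 10). 3/4 of 10 = 7.50, rounded up to 8, so 8 affirmative votes are needed; 7 voted in favor. Not satisfied.

Invalid — vote requirement not satisfied.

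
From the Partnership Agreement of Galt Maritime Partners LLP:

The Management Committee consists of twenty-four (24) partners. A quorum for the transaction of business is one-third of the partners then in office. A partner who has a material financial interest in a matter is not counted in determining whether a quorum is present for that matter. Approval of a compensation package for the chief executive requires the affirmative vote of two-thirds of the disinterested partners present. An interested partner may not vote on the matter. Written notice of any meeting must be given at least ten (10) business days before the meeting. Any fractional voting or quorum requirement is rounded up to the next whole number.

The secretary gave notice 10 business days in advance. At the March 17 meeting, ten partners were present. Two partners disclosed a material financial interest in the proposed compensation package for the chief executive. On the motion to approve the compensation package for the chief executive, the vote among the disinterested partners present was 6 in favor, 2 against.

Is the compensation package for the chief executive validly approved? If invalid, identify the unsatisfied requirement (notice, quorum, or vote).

Notice: 10 business days given; 10 required (10 ≥ 10). Satisfied.
Quorum: 10 present, but the 2 interested partners do not count, leaving 8. Quorum is 8. Satisfied.
Vote: the compensation package for the chief executive requires two-thirds of the disinterested partners present (10 − 2 = 8). 2/3 of 8 = 5.33, rounded up to 6, so 6 affirmative votes are needed; 6 voted in favor. Satisfied.

Valid — all requirements satisfied.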